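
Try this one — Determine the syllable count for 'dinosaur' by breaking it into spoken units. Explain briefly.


Break 'dinosaur' into syllables: di-no-saur -> di | no | saur = 3 syllables

3 syllables


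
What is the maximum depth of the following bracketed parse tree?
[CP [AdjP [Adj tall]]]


Count bracket nesting levels:
'[' at pos 0: depth = 1
'[' at pos 4: depth = 2
'[' at pos 10: depth = 3
Maximum depth reached: 3

3


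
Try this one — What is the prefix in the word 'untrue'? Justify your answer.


The word 'untrue' = 'un' (prefix) + 'true' (root). The prefix is 'un'.

un


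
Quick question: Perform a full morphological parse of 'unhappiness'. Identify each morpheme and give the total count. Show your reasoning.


Step 1: Identify prefix: 'un' (meaning: not/reverse)
Step 2: Identify root: 'happy'
Step 3: Identify suffix(es): 'ness'
Decomposition: un- (prefix: not/reverse) + happy (root) + -ness (suffix: state of)
Total morphemes: 3

3 morphemes (un- (prefix: not/reverse) + happy (root) + -ness (suffix: state of))


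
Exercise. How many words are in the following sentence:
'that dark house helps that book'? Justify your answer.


Split into words: that | dark | house | helps | that | book = 6 words.

6


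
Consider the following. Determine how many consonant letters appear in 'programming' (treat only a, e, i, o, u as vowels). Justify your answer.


Consonants in 'programming': p, r, g, r, m, m, n, g = 8 consonants.

8


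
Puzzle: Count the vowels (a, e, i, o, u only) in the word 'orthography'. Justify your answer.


Vowels in 'orthography': o, o, a = 3 vowels.

3


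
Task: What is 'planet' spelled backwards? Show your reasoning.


Reverse 'planet' character by character: 'tenalp'.

tenalp


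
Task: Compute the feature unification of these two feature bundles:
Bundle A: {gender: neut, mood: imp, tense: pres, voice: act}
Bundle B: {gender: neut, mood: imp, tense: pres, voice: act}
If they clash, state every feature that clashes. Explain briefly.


Compare features:
gender: A=neut vs B=neut -> unified: neut
mood: A=imp vs B=imp -> unified: imp
tense: A=pres vs B=pres -> unified: pres
voice: A=act vs B=act -> unified: act
No clashes found.

Unified: {gender: neut, mood: imp, tense: pres, voice: act}


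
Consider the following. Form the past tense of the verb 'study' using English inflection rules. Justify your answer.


Apply rule: Change -y to -ied. 'study' becomes 'studied'.

studied


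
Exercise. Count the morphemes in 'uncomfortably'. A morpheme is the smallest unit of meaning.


Decomposition: un- (prefix) + comfort (root) + -able (suffix) + -ly (suffix) = 4 morpheme(s)

4 morphemes


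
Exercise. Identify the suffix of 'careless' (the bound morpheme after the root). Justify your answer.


The word 'careless' = 'care' (root) + '-less' (suffix). The suffix is '-less'.

less


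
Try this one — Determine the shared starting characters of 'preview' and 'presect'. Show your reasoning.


Compare from the start: 3 characters match: 'pre'. Mismatch at position 4: 'v' vs 's'.

pre


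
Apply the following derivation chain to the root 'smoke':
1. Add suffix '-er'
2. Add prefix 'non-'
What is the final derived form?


Step 1: Add suffix '-er' to 'smoke' = 'smoker'
Step 2: Add prefix 'non-' to 'smoker' = 'nonsmoker'

nonsmoker


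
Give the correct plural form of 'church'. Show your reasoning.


Apply rule: Add -es (sibilant/fricative ending). 'church' becomes 'churches'.

churches


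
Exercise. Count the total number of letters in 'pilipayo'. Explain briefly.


Spell out 'pilipayo' and number each letter: p(1), i(2), l(3), i(4), p(5), a(6), y(7), o(8). Total: 8 letters.

8


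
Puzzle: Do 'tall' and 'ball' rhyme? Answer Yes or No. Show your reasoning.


Rime (stressed vowel + following sounds) of 'tall': -all = /ɔːl/
Rime of 'ball': -all = /ɔːl/
/ɔːl/ and /ɔːl/ are the same ending sound, so the words rhyme.

Yes


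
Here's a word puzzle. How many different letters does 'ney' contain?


Unique letters in 'ney': {e, n, y} = 3 distinct letters.

3


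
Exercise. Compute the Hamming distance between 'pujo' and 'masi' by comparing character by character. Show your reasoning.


Alignment:
Position 1: 'p' vs 'm' = DIFFER
Position 2: 'u' vs 'a' = DIFFER
Position 3: 'j' vs 's' = DIFFER
Position 4: 'o' vs 'i' = DIFFER
Total differences: 4

4


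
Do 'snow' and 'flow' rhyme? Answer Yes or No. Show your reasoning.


Rime (stressed vowel + following sounds) of 'snow': -ow = /oʊ/
Rime of 'flow': -ow = /oʊ/
/oʊ/ and /oʊ/ are the same ending sound, so the words rhyme.

Yes


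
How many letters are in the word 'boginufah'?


Spell out 'boginufah' and number each letter: b(1), o(2), g(3), i(4), n(5), u(6), f(7), a(8), h(9). Total: 9 letters.

9


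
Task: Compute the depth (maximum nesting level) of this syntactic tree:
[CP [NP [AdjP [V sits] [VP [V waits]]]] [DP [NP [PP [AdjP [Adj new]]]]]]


Count bracket nesting levels:
'[' at pos 0: depth = 1
'[' at pos 4: depth = 2
'[' at pos 8: depth = 3
'[' at pos 14: depth = 4
'[' at pos 23: depth = 4
'[' at pos 27: depth = 5
'[' at pos 40: depth = 2
'[' at pos 44: depth = 3
'[' at pos 48: depth = 4
'[' at pos 52: depth = 5
'[' at pos 58: depth = 6
Maximum depth reached: 6

6


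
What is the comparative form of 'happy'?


Apply comparative formation (consonant + y: change y to i, add -er): 'happy' -> 'happier'.

happier


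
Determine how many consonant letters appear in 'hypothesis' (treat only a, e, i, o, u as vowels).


Consonants in 'hypothesis': h, y, p, t, h, s, s = 7 consonants.

7


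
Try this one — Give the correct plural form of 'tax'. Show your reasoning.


Apply rule: Add -es (sibilant/fricative ending). 'tax' becomes 'taxes'.

taxes


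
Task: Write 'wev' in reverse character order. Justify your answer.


Reverse 'wev' character by character: 'vew'.

vew


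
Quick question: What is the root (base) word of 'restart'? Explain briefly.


Remove prefix 're' from 'restart' to get root 'start'.

start


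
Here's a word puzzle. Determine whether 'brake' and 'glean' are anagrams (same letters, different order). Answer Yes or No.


Sorted letters of 'brake': 'abekr'
Sorted letters of 'glean': 'aegln'
They do not match.

No


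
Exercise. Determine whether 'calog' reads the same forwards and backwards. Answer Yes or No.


Forward: 'calog'
Reversed: 'golac'
They differ.

No


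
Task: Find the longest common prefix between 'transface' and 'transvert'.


Compare from the start: 5 characters match: 'trans'. Mismatch at position 6: 'f' vs 'v'.

trans


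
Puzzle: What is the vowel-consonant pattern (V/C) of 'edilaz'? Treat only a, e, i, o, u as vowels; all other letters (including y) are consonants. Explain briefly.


Letter mapping: e = V, d = C, i = V, l = C, a = V, z = C.

VCVCVC


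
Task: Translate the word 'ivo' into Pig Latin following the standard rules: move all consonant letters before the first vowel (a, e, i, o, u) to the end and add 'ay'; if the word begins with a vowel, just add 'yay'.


'ivo' starts with a vowel, so add 'yay': 'ivoyay'.

ivoyay


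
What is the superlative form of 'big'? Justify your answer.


Apply superlative formation (double final consonant, add -est): 'big' -> 'biggest'.

biggest


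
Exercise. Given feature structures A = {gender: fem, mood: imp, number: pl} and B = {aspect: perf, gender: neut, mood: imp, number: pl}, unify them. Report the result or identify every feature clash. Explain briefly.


Compare features:
aspect: A=_ vs B=perf -> unified: perf
gender: A=fem vs B=neut -> CLASH
mood: A=imp vs B=imp -> unified: imp
number: A=pl vs B=pl -> unified: pl
Clash detected on feature 'gender' (fem vs neut); unification fails.

CLASH on 'gender' (fem vs neut)


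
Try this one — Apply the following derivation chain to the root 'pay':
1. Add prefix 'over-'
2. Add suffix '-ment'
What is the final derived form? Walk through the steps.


Step 1: Add prefix 'over-' to 'pay' = 'overpay'
Step 2: Add suffix '-ment' to 'overpay' = 'overpayment'

overpayment


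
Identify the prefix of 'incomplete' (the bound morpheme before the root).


The word 'incomplete' = 'in' (prefix) + 'complete' (root). The prefix is 'in'.

in


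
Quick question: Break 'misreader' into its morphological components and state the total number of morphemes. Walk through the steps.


Step 1: Identify prefix: 'mis' (meaning: wrongly)
Step 2: Identify root: 'read'
Step 3: Identify suffix(es): 'er'
Decomposition: mis- (prefix: wrongly) + read (root) + -er (suffix: one who)
Total morphemes: 3

3 morphemes (mis- (prefix: wrongly) + read (root) + -er (suffix: one who))


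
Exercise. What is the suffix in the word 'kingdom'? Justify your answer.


The word 'kingdom' = 'king' (root) + '-dom' (suffix). The suffix is '-dom'.

dom


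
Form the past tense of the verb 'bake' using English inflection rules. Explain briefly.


Apply rule: Add -d (word ends in -e). 'bake' becomes 'baked'.

baked


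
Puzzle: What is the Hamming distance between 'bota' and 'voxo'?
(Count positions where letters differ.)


Alignment:
Position 1: 'b' vs 'v' = DIFFER
Position 2: 'o' vs 'o' = match
Position 3: 't' vs 'x' = DIFFER
Position 4: 'a' vs 'o' = DIFFER
Total differences: 3

3


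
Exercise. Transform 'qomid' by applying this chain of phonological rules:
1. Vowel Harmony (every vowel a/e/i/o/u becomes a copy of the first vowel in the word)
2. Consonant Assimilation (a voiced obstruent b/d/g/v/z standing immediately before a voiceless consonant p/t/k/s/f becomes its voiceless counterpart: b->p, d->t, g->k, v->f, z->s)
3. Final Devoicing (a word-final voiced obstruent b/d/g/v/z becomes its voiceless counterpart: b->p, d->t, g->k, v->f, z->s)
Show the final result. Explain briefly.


Starting form: 'qomid'
Rule 1: Vowel Harmony: all vowels become 'o' (matching first vowel). 'qomid' -> 'qomod'
Rule 2: Consonant Assimilation: no voiced obstruent (b/d/g/v/z) stands immediately before a voiceless consonant (p/t/k/s/f). No change.
Rule 3: Final Devoicing: word-final voiced obstruent 'd' becomes voiceless 't'. 'qomod' -> 'qomot'
Final form: 'qomot'

qomot


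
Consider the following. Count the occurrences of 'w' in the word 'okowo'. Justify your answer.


Letter 'w' in 'okowo': found at position(s) 4 = 1 occurrence(s).

1


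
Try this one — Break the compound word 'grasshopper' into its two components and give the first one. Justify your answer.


Split 'grasshopper' into 'grass' + 'hopper'. The first part is 'grass'.

grass


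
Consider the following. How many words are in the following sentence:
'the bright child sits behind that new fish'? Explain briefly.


Split into words: the | bright | child | sits | behind | that | new | fish = 8 words.

8


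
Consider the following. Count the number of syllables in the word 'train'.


Break 'train' into syllables: train -> train = 1 syllable

1 syllable


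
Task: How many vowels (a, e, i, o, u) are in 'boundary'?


Vowels in 'boundary': o, u, a = 3 vowels.

3


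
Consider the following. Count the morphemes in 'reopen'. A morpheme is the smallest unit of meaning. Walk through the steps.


Decomposition: re- (prefix) + open (root) = 2 morpheme(s)

2 morphemes


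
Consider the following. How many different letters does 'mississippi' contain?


Unique letters in 'mississippi': {i, m, p, s} = 4 distinct letters.

4


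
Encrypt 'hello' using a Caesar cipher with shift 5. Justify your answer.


Shift each letter by 5: h -> m, e -> j, l -> q, l -> q, o -> t. Result: 'mjqqt'.

mjqqt


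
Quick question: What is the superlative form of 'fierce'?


Apply superlative formation (ends in e: add -st): 'fierce' -> 'fiercest'.

fiercest


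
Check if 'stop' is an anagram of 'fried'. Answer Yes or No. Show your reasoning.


Sorted letters of 'stop': 'opst'
Sorted letters of 'fried': 'defir'
They do not match.

No


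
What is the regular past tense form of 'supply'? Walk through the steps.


Apply rule: Change -y to -ied. 'supply' becomes 'supplied'.

supplied


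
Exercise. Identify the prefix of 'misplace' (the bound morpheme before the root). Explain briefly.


The word 'misplace' = 'mis' (prefix) + 'place' (root). The prefix is 'mis'.

mis


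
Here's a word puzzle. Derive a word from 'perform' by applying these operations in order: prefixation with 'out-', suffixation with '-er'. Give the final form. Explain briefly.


Step 1: Add prefix 'out-' to 'perform' = 'outperform'
Step 2: Add suffix '-er' to 'outperform' = 'outperformer'

outperformer


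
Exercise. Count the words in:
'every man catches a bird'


Split into words: every | man | catches | a | bird = 5 words.

5


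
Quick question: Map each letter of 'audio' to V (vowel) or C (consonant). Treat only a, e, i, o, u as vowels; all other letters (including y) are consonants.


Letter mapping: a = V, u = V, d = C, i = V, o = V.

VVCVV


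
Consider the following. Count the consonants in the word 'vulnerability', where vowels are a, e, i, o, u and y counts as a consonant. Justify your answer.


Consonants in 'vulnerability': v, l, n, r, b, l, t, y = 8 consonants.

8


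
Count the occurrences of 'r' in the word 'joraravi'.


Letter 'r' in 'joraravi': found at position(s) 3, 5 = 2 occurrence(s).

2


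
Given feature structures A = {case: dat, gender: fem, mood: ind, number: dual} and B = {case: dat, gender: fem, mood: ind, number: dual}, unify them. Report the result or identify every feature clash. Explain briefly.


Compare features:
case: A=dat vs B=dat -> unified: dat
gender: A=fem vs B=fem -> unified: fem
mood: A=ind vs B=ind -> unified: ind
number: A=dual vs B=dual -> unified: dual
No clashes found.

Unified: {case: dat, gender: fem, mood: ind, number: dual}


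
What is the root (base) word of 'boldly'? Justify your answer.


Remove suffix '-ly' from 'boldly' to get root 'bold'.

bold


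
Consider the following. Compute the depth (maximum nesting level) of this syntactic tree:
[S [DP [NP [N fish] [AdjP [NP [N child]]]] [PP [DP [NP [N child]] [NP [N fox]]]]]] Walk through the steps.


Count bracket nesting levels:
'[' at pos 0: depth = 1
'[' at pos 3: depth = 2
'[' at pos 7: depth = 3
'[' at pos 11: depth = 4
'[' at pos 20: depth = 4
'[' at pos 26: depth = 5
'[' at pos 30: depth = 6
'[' at pos 43: depth = 3
'[' at pos 47: depth = 4
'[' at pos 51: depth = 5
'[' at pos 55: depth = 6
'[' at pos 66: depth = 5
'[' at pos 70: depth = 6
Maximum depth reached: 6

6


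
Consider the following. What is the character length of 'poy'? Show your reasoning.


Spell out 'poy' and number each letter: p(1), o(2), y(3). Total: 3 letters.

3


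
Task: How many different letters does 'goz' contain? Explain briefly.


Unique letters in 'goz': {g, o, z} = 3 distinct letters.

3


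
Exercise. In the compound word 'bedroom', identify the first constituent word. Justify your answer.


Split 'bedroom' into 'bed' + 'room'. The first part is 'bed'.

bed


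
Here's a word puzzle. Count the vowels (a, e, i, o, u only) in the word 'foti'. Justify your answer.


Vowels in 'foti': o, i = 2 vowels.

2


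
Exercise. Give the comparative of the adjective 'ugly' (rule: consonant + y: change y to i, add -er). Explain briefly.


Apply comparative formation (consonant + y: change y to i, add -er): 'ugly' -> 'uglier'.

uglier


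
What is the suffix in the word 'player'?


The word 'player' = 'play' (root) + '-er' (suffix). The suffix is '-er'.

er


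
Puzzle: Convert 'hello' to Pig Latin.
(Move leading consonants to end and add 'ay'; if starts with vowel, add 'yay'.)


'hello': move consonant cluster 'h' to end and add 'ay': 'ellohay'.

ellohay


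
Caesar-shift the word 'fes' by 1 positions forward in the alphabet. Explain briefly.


Shift each letter by 1: f -> g, e -> f, s -> t. Result: 'gft'.

gft


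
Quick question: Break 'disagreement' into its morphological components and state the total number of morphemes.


Step 1: Identify prefix: 'dis' (meaning: not/apart)
Step 2: Identify root: 'agree'
Step 3: Identify suffix(es): 'ment'
Decomposition: dis- (prefix: not/apart) + agree (root) + -ment (suffix: action/result)
Total morphemes: 3

3 morphemes (dis- (prefix: not/apart) + agree (root) + -ment (suffix: action/result))


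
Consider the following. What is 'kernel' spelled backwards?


Reverse 'kernel' character by character: 'lenrek'.

lenrek


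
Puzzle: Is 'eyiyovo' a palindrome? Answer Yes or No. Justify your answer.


Forward: 'eyiyovo'
Reversed: 'ovoyiye'
They differ.

No


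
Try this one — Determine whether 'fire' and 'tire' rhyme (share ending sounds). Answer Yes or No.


Rime (stressed vowel + following sounds) of 'fire': -ire = /aɪər/
Rime of 'tire': -ire = /aɪər/
/aɪər/ and /aɪər/ are the same ending sound, so the words rhyme.

Yes


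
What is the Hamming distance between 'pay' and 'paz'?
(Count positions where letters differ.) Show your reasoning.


Alignment:
Position 1: 'p' vs 'p' = match
Position 2: 'a' vs 'a' = match
Position 3: 'y' vs 'z' = DIFFER
Total differences: 1

1


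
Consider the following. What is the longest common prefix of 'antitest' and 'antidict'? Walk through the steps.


Compare from the start: 4 characters match: 'anti'. Mismatch at position 5: 't' vs 'd'.

anti


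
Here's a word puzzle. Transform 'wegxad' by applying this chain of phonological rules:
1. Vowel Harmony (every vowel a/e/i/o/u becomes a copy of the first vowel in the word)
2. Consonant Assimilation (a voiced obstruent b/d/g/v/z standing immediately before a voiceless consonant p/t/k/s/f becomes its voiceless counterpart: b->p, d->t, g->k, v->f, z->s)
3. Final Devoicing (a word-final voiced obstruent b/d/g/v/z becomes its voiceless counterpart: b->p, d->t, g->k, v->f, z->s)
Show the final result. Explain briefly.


Starting form: 'wegxad'
Rule 1: Vowel Harmony: all vowels become 'e' (matching first vowel). 'wegxad' -> 'wegxed'
Rule 2: Consonant Assimilation: no voiced obstruent (b/d/g/v/z) stands immediately before a voiceless consonant (p/t/k/s/f). No change.
Rule 3: Final Devoicing: word-final voiced obstruent 'd' becomes voiceless 't'. 'wegxed' -> 'wegxet'
Final form: 'wegxet'

wegxet


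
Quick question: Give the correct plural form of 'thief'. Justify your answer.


Apply rule: Change -f to -ves. 'thief' becomes 'thieves'.

thieves


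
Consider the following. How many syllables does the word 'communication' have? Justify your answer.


Break 'communication' into syllables: com-mu-ni-ca-tion -> com | mu | ni | ca | tion = 5 syllables

5 syllables


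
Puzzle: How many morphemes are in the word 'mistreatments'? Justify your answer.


Decomposition: mis- (prefix) + treat (root) + -ment (suffix) + -s (plural) = 4 morpheme(s)

4 morphemes


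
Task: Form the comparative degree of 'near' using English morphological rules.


Apply comparative formation (add -er): 'near' -> 'nearer'.

nearer


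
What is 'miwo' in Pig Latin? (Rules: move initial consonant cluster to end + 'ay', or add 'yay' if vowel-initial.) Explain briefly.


'miwo': move consonant cluster 'm' to end and add 'ay': 'iwomay'.

iwomay


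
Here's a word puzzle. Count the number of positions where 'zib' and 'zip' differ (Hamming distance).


Alignment:
Position 1: 'z' vs 'z' = match
Position 2: 'i' vs 'i' = match
Position 3: 'b' vs 'p' = DIFFER
Total differences: 1

1


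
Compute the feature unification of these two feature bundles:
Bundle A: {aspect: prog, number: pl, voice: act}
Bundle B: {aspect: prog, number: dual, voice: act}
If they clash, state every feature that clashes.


Compare features:
aspect: A=prog vs B=prog -> unified: prog
number: A=pl vs B=dual -> CLASH
voice: A=act vs B=act -> unified: act
Clash detected on feature 'number' (pl vs dual); unification fails.

CLASH on 'number' (pl vs dual)


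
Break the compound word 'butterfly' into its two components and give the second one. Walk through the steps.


Split 'butterfly' into 'butter' + 'fly'. The second part is 'fly'.

fly


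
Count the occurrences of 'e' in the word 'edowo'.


Letter 'e' in 'edowo': found at position(s) 1 = 1 occurrence(s).

1


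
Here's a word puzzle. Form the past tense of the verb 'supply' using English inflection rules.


Apply rule: Change -y to -ied. 'supply' becomes 'supplied'.

supplied


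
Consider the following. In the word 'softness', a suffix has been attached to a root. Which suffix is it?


The word 'softness' = 'soft' (root) + '-ness' (suffix). The suffix is '-ness'.

ness


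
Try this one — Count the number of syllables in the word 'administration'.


Break 'administration' into syllables: ad-min-is-tra-tion -> ad | min | is | tra | tion = 5 syllables

5 syllables


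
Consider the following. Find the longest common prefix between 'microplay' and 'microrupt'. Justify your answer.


Compare from the start: 5 characters match: 'micro'. Mismatch at position 6: 'p' vs 'r'.

micro


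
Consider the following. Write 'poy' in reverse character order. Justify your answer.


Reverse 'poy' character by character: 'yop'.

yop


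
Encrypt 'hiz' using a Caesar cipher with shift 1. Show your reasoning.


Shift each letter by 1: h -> i, i -> j, z -> a. Result: 'ija'.

ija


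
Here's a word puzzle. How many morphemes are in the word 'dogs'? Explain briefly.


Decomposition: dog (root) + -s (plural) = 2 morpheme(s)

2 morphemes


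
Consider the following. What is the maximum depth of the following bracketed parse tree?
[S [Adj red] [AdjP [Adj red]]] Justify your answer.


Count bracket nesting levels:
'[' at pos 0: depth = 1
'[' at pos 3: depth = 2
'[' at pos 13: depth = 2
'[' at pos 19: depth = 3
Maximum depth reached: 3

3


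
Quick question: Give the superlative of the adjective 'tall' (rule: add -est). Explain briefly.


Apply superlative formation (add -est): 'tall' -> 'tallest'.

tallest


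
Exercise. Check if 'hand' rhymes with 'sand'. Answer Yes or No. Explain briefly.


Rime (stressed vowel + following sounds) of 'hand': -and = /ænd/
Rime of 'sand': -and = /ænd/
/ænd/ and /ænd/ are the same ending sound, so the words rhyme.

Yes


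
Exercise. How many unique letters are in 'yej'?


Unique letters in 'yej': {e, j, y} = 3 distinct letters.

3


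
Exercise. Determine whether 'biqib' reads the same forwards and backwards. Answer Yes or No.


Forward: 'biqib'
Reversed: 'biqib'
They are identical.

Yes


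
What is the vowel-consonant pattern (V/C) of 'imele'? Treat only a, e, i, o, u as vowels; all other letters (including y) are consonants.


Letter mapping: i = V, m = C, e = V, l = C, e = V.

VCVCV


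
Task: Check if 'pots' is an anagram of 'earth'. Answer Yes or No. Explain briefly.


Sorted letters of 'pots': 'opst'
Sorted letters of 'earth': 'aehrt'
They do not match.

No


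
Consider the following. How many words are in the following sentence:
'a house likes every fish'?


Split into words: a | house | likes | every | fish = 5 words.

5


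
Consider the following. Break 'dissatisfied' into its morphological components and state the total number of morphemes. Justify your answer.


Step 1: Identify prefix: 'dis' (meaning: not/apart)
Step 2: Identify root: 'satisfy'
Step 3: Identify suffix(es): 'ed'
Decomposition: dis- (prefix: not/apart) + satisfy (root) + -ed (suffix: past)
Total morphemes: 3

3 morphemes (dis- (prefix: not/apart) + satisfy (root) + -ed (suffix: past))


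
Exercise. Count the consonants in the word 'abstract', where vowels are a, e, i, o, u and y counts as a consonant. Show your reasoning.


Consonants in 'abstract': b, s, t, r, c, t = 6 consonants.

6


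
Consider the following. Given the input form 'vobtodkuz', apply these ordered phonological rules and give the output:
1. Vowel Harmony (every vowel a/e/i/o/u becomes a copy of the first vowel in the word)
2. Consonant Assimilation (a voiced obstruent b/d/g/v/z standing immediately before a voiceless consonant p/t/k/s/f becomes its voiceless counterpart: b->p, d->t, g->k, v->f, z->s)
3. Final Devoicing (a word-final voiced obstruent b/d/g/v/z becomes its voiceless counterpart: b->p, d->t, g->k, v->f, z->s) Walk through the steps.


Starting form: 'vobtodkuz'
Rule 1: Vowel Harmony: all vowels become 'o' (matching first vowel). 'vobtodkuz' -> 'vobtodkoz'
Rule 2: Consonant Assimilation: voiced obstruent before voiceless consonant becomes voiceless ('bt' -> 'pt', 'dk' -> 'tk'). 'vobtodkoz' -> 'voptotkoz'
Rule 3: Final Devoicing: word-final voiced obstruent 'z' becomes voiceless 's'. 'voptotkoz' -> 'voptotkos'
Final form: 'voptotkos'

voptotkos


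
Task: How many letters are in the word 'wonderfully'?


Spell out 'wonderfully' and number each letter: w(1), o(2), n(3), d(4), e(5), r(6), f(7), u(8), l(9), l(10), y(11). Total: 11 letters.

11


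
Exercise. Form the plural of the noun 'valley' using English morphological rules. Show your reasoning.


Apply rule: Add -s. 'valley' becomes 'valleys'.

valleys


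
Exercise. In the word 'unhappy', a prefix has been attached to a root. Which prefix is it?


The word 'unhappy' = 'un' (prefix) + 'happy' (root). The prefix is 'un'.

un


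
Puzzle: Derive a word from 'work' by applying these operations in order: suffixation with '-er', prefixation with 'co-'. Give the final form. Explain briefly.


Step 1: Add suffix '-er' to 'work' = 'worker'
Step 2: Add prefix 'co-' to 'worker' = 'coworker'

coworker


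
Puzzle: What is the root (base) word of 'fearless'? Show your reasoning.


Remove suffix '-less' from 'fearless' to get root 'fear'.

fear


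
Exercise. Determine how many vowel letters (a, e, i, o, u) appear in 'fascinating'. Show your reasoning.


Vowels in 'fascinating': a, i, a, i = 4 vowels.

4


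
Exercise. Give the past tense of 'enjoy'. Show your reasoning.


Apply rule: Add -ed. 'enjoy' becomes 'enjoyed'.

enjoyed


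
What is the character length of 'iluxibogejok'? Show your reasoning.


Spell out 'iluxibogejok' and number each letter: i(1), l(2), u(3), x(4), i(5), b(6), o(7), g(8), e(9), j(10), o(11), k(12). Total: 12 letters.

12


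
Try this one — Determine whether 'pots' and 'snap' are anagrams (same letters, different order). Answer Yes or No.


Sorted letters of 'pots': 'opst'
Sorted letters of 'snap': 'anps'
They do not match.

No


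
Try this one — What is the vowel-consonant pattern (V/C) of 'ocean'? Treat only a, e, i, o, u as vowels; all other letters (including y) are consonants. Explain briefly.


Letter mapping: o = V, c = C, e = V, a = V, n = C.

VCVVC


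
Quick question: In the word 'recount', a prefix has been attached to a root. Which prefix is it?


The word 'recount' = 're' (prefix) + 'count' (root). The prefix is 're'.

re


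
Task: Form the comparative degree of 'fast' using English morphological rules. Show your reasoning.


Apply comparative formation (add -er): 'fast' -> 'faster'.

faster


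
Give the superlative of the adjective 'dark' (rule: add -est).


Apply superlative formation (add -est): 'dark' -> 'darkest'.

darkest


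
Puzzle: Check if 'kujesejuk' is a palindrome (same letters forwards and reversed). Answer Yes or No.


Forward: 'kujesejuk'
Reversed: 'kujesejuk'
They are identical.

Yes


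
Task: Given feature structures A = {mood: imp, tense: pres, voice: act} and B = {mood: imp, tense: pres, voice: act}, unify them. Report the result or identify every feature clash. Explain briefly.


Compare features:
mood: A=imp vs B=imp -> unified: imp
tense: A=pres vs B=pres -> unified: pres
voice: A=act vs B=act -> unified: act
No clashes found.

Unified: {mood: imp, tense: pres, voice: act}


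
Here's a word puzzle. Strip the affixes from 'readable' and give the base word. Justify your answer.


Remove suffix '-able' from 'readable' to get root 'read'.

read


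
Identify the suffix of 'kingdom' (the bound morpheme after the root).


The word 'kingdom' = 'king' (root) + '-dom' (suffix). The suffix is '-dom'.

dom


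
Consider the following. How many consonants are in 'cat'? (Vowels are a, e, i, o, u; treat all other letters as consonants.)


Consonants in 'cat': c, t = 2 consonants.

2


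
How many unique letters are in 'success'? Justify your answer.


Unique letters in 'success': {c, e, s, u} = 4 distinct letters.

4


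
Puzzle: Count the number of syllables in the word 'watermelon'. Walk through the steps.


Break 'watermelon' into syllables: wa-ter-mel-on -> wa | ter | mel | on = 4 syllables

4 syllables


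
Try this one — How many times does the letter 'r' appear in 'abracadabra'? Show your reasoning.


Letter 'r' in 'abracadabra': found at position(s) 3, 10 = 2 occurrence(s).

2


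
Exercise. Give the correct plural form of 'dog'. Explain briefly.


Apply rule: Add -s. 'dog' becomes 'dogs'.

dogs


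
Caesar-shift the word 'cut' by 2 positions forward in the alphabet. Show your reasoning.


Shift each letter by 2: c -> e, u -> w, t -> v. Result: 'ewv'.

ewv


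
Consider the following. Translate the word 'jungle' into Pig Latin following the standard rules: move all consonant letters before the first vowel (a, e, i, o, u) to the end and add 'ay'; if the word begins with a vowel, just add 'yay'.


'jungle': move consonant cluster 'j' to end and add 'ay': 'unglejay'.

unglejay


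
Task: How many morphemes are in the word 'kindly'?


Decomposition: kind (root) + -ly (suffix) = 2 morpheme(s)

2 morphemes


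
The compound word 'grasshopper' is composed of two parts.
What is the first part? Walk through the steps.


Split 'grasshopper' into 'grass' + 'hopper'. The first part is 'grass'.

grass


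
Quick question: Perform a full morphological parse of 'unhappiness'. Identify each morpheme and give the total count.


Step 1: Identify prefix: 'un' (meaning: not/reverse)
Step 2: Identify root: 'happy'
Step 3: Identify suffix(es): 'ness'
Decomposition: un- (prefix: not/reverse) + happy (root) + -ness (suffix: state of)
Total morphemes: 3

3 morphemes (un- (prefix: not/reverse) + happy (root) + -ness (suffix: state of))


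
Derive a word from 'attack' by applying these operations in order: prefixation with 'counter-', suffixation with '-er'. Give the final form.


Step 1: Add prefix 'counter-' to 'attack' = 'counterattack'
Step 2: Add suffix '-er' to 'counterattack' = 'counterattacker'

counterattacker


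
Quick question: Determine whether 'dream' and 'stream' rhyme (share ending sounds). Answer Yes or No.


Rime (stressed vowel + following sounds) of 'dream': -eam = /iːm/
Rime of 'stream': -eam = /iːm/
/iːm/ and /iːm/ are the same ending sound, so the words rhyme.

Yes


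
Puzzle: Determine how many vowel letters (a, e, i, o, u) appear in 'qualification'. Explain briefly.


Vowels in 'qualification': u, a, i, i, a, i, o = 7 vowels.

7


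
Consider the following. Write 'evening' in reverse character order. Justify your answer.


Reverse 'evening' character by character: 'gnineve'.

gnineve


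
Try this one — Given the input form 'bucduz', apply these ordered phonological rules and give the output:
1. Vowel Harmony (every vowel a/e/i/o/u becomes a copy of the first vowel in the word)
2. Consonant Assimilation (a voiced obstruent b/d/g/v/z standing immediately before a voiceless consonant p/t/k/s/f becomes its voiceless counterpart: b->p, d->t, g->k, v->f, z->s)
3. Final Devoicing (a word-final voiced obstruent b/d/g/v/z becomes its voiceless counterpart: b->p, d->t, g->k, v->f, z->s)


Starting form: 'bucduz'
Rule 1: Vowel Harmony: all vowels already match. No change.
Rule 2: Consonant Assimilation: no voiced obstruent (b/d/g/v/z) stands immediately before a voiceless consonant (p/t/k/s/f). No change.
Rule 3: Final Devoicing: word-final voiced obstruent 'z' becomes voiceless 's'. 'bucduz' -> 'bucdus'
Final form: 'bucdus'

bucdus


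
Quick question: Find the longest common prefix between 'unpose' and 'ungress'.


Compare from the start: 2 characters match: 'un'. Mismatch at position 3: 'p' vs 'g'.

un


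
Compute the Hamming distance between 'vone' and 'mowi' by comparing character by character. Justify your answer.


Alignment:
Position 1: 'v' vs 'm' = DIFFER
Position 2: 'o' vs 'o' = match
Position 3: 'n' vs 'w' = DIFFER
Position 4: 'e' vs 'i' = DIFFER
Total differences: 3

3


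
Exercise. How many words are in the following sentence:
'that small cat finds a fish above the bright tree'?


Split into words: that | small | cat | finds | a | fish | above | the | bright | tree = 10 words.

10


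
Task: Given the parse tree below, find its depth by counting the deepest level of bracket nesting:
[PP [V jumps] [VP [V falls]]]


Count bracket nesting levels:
'[' at pos 0: depth = 1
'[' at pos 4: depth = 2
'[' at pos 14: depth = 2
'[' at pos 18: depth = 3
Maximum depth reached: 3

3


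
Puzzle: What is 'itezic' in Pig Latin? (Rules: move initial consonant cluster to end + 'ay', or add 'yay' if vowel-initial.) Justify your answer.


'itezic' starts with a vowel, so add 'yay': 'itezicyay'.

itezicyay


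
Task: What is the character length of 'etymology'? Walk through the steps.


Spell out 'etymology' and number each letter: e(1), t(2), y(3), m(4), o(5), l(6), o(7), g(8), y(9). Total: 9 letters.

9


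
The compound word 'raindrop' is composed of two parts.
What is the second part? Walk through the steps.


Split 'raindrop' into 'rain' + 'drop'. The second part is 'drop'.

drop


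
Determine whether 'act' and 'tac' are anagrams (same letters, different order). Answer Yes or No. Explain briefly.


Sorted letters of 'act': 'act'
Sorted letters of 'tac': 'act'
They match.

Yes


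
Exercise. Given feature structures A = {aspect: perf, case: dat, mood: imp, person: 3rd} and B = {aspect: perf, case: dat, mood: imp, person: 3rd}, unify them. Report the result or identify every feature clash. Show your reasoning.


Compare features:
aspect: A=perf vs B=perf -> unified: perf
case: A=dat vs B=dat -> unified: dat
mood: A=imp vs B=imp -> unified: imp
person: A=3rd vs B=3rd -> unified: 3rd
No clashes found.

Unified: {aspect: perf, case: dat, mood: imp, person: 3rd}


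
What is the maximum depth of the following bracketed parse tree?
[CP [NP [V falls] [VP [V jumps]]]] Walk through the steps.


Count bracket nesting levels:
'[' at pos 0: depth = 1
'[' at pos 4: depth = 2
'[' at pos 8: depth = 3
'[' at pos 18: depth = 3
'[' at pos 22: depth = 4
Maximum depth reached: 4

4


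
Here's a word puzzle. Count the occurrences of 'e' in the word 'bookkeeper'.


Letter 'e' in 'bookkeeper': found at position(s) 6, 7, 9 = 3 occurrence(s).

3


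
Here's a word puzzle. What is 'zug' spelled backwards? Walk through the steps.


Reverse 'zug' character by character: 'guz'.

guz


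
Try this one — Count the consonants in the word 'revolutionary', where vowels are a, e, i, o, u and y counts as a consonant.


Consonants in 'revolutionary': r, v, l, t, n, r, y = 7 consonants.

7


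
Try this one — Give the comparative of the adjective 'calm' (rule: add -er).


Apply comparative formation (add -er): 'calm' -> 'calmer'.

calmer


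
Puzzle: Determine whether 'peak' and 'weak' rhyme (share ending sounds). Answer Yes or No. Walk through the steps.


Rime (stressed vowel + following sounds) of 'peak': -eak = /iːk/
Rime of 'weak': -eak = /iːk/
/iːk/ and /iːk/ are the same ending sound, so the words rhyme.

Yes


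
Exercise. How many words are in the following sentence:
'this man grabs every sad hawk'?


Split into words: this | man | grabs | every | sad | hawk = 6 words.

6


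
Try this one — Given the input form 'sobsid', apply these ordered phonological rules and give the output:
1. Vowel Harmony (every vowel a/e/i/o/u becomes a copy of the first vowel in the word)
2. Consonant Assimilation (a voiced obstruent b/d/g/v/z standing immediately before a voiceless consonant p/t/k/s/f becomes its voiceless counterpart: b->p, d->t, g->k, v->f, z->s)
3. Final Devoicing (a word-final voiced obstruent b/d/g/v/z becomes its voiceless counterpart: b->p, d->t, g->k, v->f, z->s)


Starting form: 'sobsid'
Rule 1: Vowel Harmony: all vowels become 'o' (matching first vowel). 'sobsid' -> 'sobsod'
Rule 2: Consonant Assimilation: voiced obstruent before voiceless consonant becomes voiceless ('bs' -> 'ps'). 'sobsod' -> 'sopsod'
Rule 3: Final Devoicing: word-final voiced obstruent 'd' becomes voiceless 't'. 'sopsod' -> 'sopsot'
Final form: 'sopsot'

sopsot


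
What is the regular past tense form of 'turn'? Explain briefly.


Apply rule: Add -ed. 'turn' becomes 'turned'.

turned


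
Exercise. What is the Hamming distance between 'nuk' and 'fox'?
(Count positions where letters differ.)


Alignment:
Position 1: 'n' vs 'f' = DIFFER
Position 2: 'u' vs 'o' = DIFFER
Position 3: 'k' vs 'x' = DIFFER
Total differences: 3

3


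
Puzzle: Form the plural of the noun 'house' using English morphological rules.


Apply rule: Add -s. 'house' becomes 'houses'.

houses


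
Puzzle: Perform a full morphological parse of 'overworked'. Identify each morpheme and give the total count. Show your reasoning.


Step 1: Identify prefix: 'over' (meaning: excessively)
Step 2: Identify root: 'work'
Step 3: Identify suffix(es): 'ed'
Decomposition: over- (prefix: excessively) + work (root) + -ed (suffix: past)
Total morphemes: 3

3 morphemes (over- (prefix: excessively) + work (root) + -ed (suffix: past))


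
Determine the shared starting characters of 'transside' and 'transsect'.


Compare from the start: 6 characters match: 'transs'. Mismatch at position 7: 'i' vs 'e'.

transs


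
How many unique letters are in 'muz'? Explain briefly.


Unique letters in 'muz': {m, u, z} = 3 distinct letters.

3


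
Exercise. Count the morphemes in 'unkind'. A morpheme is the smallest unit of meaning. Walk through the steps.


Decomposition: un- (prefix) + kind (root) = 2 morpheme(s)

2 morphemes


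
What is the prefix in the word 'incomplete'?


The word 'incomplete' = 'in' (prefix) + 'complete' (root). The prefix is 'in'.

in


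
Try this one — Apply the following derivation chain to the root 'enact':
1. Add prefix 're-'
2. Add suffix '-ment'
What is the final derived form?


Step 1: Add prefix 're-' to 'enact' = 'reenact'
Step 2: Add suffix '-ment' to 'reenact' = 'reenactment'

reenactment


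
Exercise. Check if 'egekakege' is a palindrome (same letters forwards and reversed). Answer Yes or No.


Forward: 'egekakege'
Reversed: 'egekakege'
They are identical.

Yes


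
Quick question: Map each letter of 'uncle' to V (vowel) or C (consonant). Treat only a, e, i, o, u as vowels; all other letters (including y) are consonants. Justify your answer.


Letter mapping: u = V, n = C, c = C, l = C, e = V.

VCCCV


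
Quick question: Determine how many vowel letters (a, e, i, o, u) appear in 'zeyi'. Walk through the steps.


Vowels in 'zeyi': e, i = 2 vowels.

2


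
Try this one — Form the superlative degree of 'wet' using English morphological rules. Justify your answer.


Apply superlative formation (double final consonant, add -est): 'wet' -> 'wettest'.

wettest


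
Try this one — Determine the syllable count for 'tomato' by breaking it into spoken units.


Break 'tomato' into syllables: to-ma-to -> to | ma | to = 3 syllables

3 syllables
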